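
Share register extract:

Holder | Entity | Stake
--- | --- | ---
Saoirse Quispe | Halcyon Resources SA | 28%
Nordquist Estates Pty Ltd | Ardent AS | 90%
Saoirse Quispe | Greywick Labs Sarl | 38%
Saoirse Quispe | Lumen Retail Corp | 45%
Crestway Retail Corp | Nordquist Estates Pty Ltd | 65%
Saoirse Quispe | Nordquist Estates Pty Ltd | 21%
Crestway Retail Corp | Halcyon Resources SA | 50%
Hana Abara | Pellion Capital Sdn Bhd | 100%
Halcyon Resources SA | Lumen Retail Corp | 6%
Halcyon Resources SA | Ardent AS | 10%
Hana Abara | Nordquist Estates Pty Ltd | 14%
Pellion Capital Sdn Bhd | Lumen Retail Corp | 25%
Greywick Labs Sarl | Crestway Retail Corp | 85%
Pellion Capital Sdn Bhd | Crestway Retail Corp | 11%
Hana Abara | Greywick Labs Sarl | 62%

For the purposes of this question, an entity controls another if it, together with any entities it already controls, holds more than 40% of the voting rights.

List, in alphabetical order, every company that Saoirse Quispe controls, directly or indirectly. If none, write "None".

Saoirse holds 45% of Lumen, so Saoirse controls Lumen.
No other company's threshold is met.

Lumen Retail Corp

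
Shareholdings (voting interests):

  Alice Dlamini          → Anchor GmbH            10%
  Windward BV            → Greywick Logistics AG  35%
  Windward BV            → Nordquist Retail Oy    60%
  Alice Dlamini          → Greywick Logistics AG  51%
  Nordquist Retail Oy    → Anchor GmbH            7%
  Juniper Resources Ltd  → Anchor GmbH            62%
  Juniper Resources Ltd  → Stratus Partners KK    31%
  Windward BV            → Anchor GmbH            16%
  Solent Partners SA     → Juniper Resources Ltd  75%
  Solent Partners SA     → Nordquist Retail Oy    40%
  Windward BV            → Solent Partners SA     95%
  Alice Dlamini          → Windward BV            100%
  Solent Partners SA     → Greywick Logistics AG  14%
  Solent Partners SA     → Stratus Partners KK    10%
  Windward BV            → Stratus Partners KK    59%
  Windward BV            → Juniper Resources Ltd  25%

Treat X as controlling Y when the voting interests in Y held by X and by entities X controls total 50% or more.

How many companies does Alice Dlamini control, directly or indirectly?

Alice holds 100% of Windward, so Alice controls Windward.
Windward holds 95% of Solent, so Alice controls Solent.
Alice and Windward and Solent together hold 51% + 35% + 14% = 100% of Greywick, so Alice controls Greywick.
Windward and Solent together hold 60% + 40% = 100% of Nordquist, so Alice controls Nordquist.
Solent and Windward together hold 75% + 25% = 100% of Juniper, so Alice controls Juniper.
Windward and Solent and Juniper together hold 59% + 10% + 31% = 100% of Stratus, so Alice controls Stratus.
Nordquist and Windward and Juniper and Alice together hold 7% + 16% + 62% + 10% = 95% of Anchor, so Alice controls Anchor.
Alice controls 7 companies.

7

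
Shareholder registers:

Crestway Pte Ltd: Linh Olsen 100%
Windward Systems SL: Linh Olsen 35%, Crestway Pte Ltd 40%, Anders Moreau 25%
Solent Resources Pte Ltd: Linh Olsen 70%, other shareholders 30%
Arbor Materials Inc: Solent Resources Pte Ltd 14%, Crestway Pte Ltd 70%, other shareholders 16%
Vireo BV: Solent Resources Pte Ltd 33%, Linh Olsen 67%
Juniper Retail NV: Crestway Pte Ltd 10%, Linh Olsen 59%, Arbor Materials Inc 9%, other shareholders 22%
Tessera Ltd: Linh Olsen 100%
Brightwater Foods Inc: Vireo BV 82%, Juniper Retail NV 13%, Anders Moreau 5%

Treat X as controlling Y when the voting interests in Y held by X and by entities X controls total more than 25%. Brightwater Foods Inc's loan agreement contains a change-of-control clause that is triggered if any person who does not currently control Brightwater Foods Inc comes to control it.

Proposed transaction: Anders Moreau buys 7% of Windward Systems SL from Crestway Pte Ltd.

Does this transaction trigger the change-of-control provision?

The purchase adds only to Anders's holdings (Crestway's stake shrinks), so Anders is the only person who could newly come to control Brightwater.
Anders's largest direct stake is 25% in Windward, which does not meet the threshold, so Anders controls no company.
In Brightwater, Anders's side holds only 5%, not > 25%.
So before the transaction, Anders does not control Brightwater.
After the purchase, Anders's direct stake in Windward rises to 25% + 7% = 32%, and Crestway's stake falls to 33%.
Anders holds 32% of Windward, so Anders controls Windward.
After the transaction, Anders's side holds 5% of Brightwater, not > 25%, so Anders still does not control Brightwater.
No new person acquires control, so the clause is not triggered.

No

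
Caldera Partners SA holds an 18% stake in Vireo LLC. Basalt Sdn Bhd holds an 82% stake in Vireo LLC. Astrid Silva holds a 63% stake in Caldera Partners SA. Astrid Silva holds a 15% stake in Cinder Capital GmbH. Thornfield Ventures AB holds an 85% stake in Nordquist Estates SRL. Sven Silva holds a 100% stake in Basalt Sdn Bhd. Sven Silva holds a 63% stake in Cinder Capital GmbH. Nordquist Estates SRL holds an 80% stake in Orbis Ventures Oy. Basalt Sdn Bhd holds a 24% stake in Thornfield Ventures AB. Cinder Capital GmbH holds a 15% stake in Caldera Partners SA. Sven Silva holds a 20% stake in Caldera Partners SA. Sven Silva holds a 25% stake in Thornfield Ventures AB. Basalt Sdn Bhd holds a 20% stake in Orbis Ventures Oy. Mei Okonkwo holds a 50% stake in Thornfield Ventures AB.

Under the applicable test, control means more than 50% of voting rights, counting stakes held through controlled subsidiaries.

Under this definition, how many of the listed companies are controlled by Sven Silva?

Sven holds 100% of Basalt, so Sven controls Basalt.
Sven holds 63% of Cinder, so Sven controls Cinder.
Basalt holds 82% of Vireo, so Sven controls Vireo.
No other company's threshold is met.
Sven controls 3 companies.

3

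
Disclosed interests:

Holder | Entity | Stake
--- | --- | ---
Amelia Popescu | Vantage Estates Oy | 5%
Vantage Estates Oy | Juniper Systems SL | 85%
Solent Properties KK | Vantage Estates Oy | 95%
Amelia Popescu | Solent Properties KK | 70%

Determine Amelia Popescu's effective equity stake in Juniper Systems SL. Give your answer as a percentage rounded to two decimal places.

60.78%

Amelia reaches Juniper along 2 paths.
Via Solent → Vantage: 70% × 95% × 85% = 56.525%.
Via Vantage: 5% × 85% = 4.25%.
Total: 56.525% + 4.25% = 60.775%.
Rounded: 60.78%.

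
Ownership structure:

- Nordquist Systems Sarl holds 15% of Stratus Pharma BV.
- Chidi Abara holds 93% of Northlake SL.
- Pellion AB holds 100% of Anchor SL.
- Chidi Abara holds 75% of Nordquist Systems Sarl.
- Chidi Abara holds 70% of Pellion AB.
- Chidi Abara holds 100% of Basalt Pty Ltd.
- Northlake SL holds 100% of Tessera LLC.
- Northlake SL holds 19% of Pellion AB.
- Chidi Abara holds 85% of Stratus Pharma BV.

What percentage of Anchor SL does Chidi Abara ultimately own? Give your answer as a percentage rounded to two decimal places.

87.67%

Chidi reaches Anchor along 2 paths.
Via Pellion: 70% × 100% = 70%.
Via Northlake → Pellion: 93% × 19% × 100% = 17.67%.
Total: 70% + 17.67% = 87.67%.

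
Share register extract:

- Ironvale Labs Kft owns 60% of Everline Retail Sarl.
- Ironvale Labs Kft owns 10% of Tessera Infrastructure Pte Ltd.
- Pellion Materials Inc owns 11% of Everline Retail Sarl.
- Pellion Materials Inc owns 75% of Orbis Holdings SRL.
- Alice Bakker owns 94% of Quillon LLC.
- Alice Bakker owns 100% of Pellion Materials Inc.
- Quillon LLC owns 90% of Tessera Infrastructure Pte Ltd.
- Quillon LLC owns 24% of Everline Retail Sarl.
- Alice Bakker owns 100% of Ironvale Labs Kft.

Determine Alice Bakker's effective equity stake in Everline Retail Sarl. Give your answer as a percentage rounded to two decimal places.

Alice reaches Everline along 3 paths.
Via Pellion: 100% × 11% = 11%.
Via Ironvale: 100% × 60% = 60%.
Via Quillon: 94% × 24% = 22.56%.
Total: 11% + 60% + 22.56% = 93.56%.

93.56%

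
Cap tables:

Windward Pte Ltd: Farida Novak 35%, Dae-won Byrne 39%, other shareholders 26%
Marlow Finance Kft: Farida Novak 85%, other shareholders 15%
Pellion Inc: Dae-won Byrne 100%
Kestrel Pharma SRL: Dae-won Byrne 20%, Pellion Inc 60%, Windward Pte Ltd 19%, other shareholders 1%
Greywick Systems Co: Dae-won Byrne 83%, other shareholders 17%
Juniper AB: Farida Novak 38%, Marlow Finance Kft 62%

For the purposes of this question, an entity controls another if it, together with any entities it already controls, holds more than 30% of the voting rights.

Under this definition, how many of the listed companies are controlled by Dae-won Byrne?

4

Dae-won holds 39% of Windward, so Dae-won controls Windward.
Dae-won holds 100% of Pellion, so Dae-won controls Pellion.
Dae-won and Pellion and Windward together hold 20% + 60% + 19% = 99% of Kestrel, so Dae-won controls Kestrel.
Dae-won holds 83% of Greywick, so Dae-won controls Greywick.
No other company's threshold is met.
Dae-won controls 4 companies.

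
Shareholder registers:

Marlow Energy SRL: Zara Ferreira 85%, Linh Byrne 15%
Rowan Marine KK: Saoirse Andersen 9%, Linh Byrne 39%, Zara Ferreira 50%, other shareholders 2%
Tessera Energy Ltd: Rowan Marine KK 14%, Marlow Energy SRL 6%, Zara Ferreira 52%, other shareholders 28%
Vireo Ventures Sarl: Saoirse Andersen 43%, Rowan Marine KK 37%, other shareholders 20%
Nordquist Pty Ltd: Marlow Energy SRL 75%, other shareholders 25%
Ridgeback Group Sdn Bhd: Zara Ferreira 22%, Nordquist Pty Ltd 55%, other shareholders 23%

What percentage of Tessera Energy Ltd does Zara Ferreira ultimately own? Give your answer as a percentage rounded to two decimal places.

Zara reaches Tessera along 3 paths.
Via Rowan: 50% × 14% = 7%.
Via Marlow: 85% × 6% = 5.1%.
Direct stake: 52% = 52%.
Total: 7% + 5.1% + 52% = 64.1%.
Rounded: 64.10%.

64.10%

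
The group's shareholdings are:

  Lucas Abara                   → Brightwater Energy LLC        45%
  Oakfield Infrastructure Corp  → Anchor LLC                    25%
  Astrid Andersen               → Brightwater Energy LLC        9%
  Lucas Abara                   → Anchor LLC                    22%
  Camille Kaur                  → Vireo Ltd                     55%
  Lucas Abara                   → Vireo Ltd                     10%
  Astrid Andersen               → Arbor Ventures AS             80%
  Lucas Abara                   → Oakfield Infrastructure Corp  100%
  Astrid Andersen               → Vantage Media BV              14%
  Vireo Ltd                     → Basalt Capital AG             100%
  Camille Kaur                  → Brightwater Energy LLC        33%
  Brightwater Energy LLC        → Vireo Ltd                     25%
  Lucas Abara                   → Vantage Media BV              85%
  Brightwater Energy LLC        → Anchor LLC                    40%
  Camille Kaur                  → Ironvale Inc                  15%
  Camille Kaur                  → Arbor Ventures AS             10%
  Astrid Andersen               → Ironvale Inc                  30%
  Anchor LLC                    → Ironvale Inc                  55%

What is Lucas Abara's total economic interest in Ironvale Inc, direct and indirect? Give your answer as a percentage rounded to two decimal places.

35.75%

Lucas reaches Ironvale along 3 paths.
Via Anchor: 22% × 55% = 12.1%.
Via Brightwater → Anchor: 45% × 40% × 55% = 9.9%.
Via Oakfield → Anchor: 100% × 25% × 55% = 13.75%.
Total: 12.1% + 9.9% + 13.75% = 35.75%.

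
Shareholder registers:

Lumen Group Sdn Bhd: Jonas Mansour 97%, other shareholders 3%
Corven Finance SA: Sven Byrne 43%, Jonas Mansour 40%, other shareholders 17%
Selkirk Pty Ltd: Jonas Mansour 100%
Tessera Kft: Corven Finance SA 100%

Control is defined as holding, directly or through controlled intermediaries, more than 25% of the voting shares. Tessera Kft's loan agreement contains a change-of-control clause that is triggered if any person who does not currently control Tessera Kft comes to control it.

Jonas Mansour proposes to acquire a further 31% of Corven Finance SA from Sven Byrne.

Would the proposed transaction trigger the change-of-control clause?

No

The purchase adds only to Jonas's holdings (Sven's stake shrinks), so Jonas is the only person who could newly come to control Tessera.
Jonas holds 40% of Corven, so Jonas controls Corven.
Corven holds 100% of Tessera, so Jonas controls Tessera.
So Jonas already controls Tessera before the transaction.
After the purchase, Jonas's direct stake in Corven rises to 40% + 31% = 71%, and Sven's stake falls to 12%.
Jonas controlled Tessera already, so this is not a new person acquiring control; every other person's position is unchanged or reduced.
No new person acquires control, so the clause is not triggered.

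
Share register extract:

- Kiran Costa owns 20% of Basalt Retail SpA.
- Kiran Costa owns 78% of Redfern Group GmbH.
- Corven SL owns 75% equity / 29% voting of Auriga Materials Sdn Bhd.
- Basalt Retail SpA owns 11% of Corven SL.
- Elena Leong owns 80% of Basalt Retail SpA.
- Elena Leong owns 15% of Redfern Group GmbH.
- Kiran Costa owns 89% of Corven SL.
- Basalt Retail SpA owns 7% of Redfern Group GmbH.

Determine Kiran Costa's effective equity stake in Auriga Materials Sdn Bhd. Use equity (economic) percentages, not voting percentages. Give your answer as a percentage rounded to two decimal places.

Kiran reaches Auriga along 2 paths.
Via Basalt → Corven: 20% × 11% × 75% = 1.65%.
Via Corven: 89% × 75% = 66.75%.
Total: 1.65% + 66.75% = 68.4%.
Rounded: 68.40%.

68.40%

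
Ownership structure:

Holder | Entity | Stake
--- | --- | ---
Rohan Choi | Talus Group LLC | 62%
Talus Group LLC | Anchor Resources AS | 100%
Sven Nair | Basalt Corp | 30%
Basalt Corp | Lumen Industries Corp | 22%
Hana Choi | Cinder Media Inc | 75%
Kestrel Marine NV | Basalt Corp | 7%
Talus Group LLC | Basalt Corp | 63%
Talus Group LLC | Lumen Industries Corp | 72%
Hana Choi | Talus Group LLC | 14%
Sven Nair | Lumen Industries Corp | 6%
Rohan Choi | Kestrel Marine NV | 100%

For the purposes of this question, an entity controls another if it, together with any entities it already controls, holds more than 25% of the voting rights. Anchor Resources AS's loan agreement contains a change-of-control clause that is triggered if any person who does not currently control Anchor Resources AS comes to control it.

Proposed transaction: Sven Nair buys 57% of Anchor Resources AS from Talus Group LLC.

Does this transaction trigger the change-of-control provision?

Yes

The purchase adds only to Sven's holdings (Talus's stake shrinks), so Sven is the only person who could newly come to control Anchor.
Sven holds 30% of Basalt, so Sven controls Basalt.
Basalt and Sven together hold 22% + 6% = 28% of Lumen, so Sven controls Lumen.
Neither Sven nor any entity Sven controls holds any voting interest in Anchor.
So before the transaction, Sven does not control Anchor.
After the purchase, Sven holds 57% of Anchor directly, and Talus's stake falls to 43%.
Sven holds 57% of Anchor, so Sven controls Anchor.
Sven did not control Anchor before and does after, so the clause is triggered.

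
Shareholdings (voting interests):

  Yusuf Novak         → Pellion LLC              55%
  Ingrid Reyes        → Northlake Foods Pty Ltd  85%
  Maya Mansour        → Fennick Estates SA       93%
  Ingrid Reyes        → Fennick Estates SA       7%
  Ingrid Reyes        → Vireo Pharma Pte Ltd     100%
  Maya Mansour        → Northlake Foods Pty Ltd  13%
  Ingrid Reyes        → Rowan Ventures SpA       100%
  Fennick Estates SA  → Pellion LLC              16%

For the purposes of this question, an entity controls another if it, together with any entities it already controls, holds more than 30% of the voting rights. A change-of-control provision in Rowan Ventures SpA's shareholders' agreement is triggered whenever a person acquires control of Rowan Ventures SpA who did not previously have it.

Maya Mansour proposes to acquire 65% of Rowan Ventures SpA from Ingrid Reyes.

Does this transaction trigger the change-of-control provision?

The purchase adds only to Maya's holdings (Ingrid's stake shrinks), so Maya is the only person who could newly come to control Rowan.
Maya holds 93% of Fennick, so Maya controls Fennick.
Neither Maya nor any entity Maya controls holds any voting interest in Rowan.
So before the transaction, Maya does not control Rowan.
After the purchase, Maya holds 65% of Rowan directly, and Ingrid's stake falls to 35%.
Maya holds 65% of Rowan, so Maya controls Rowan.
Maya did not control Rowan before and does after, so the clause is triggered.

Yes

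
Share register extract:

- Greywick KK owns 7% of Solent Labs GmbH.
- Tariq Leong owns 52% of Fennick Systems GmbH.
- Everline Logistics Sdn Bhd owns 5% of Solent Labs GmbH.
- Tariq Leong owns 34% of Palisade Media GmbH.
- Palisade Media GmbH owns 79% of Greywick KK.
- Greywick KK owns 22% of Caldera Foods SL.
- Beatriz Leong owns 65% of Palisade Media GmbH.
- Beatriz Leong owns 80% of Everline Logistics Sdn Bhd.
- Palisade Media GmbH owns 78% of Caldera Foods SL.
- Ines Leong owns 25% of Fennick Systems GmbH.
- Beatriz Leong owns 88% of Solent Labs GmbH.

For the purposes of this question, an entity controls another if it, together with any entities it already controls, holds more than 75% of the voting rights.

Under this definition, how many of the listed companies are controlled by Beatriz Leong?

Beatriz holds 80% of Everline, so Beatriz controls Everline.
Beatriz and Everline together hold 88% + 5% = 93% of Solent, so Beatriz controls Solent.
No other company's threshold is met.
Beatriz controls 2 companies.

2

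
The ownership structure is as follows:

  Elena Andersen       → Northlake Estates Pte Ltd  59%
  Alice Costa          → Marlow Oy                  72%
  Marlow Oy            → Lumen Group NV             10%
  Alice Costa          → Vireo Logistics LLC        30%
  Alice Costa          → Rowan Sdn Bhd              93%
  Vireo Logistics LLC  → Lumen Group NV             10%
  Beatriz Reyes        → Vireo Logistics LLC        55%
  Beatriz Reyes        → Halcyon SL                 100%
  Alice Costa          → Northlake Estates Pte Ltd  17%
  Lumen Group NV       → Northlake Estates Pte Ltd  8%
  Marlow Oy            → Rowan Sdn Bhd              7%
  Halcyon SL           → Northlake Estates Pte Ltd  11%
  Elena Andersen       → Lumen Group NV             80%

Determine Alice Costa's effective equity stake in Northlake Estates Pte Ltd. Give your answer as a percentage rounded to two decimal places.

17.82%

Alice reaches Northlake along 3 paths.
Via Vireo → Lumen: 30% × 10% × 8% = 0.24%.
Via Marlow → Lumen: 72% × 10% × 8% = 0.576%.
Direct stake: 17% = 17%.
Total: 0.24% + 0.576% + 17% = 17.816%.
Rounded: 17.82%.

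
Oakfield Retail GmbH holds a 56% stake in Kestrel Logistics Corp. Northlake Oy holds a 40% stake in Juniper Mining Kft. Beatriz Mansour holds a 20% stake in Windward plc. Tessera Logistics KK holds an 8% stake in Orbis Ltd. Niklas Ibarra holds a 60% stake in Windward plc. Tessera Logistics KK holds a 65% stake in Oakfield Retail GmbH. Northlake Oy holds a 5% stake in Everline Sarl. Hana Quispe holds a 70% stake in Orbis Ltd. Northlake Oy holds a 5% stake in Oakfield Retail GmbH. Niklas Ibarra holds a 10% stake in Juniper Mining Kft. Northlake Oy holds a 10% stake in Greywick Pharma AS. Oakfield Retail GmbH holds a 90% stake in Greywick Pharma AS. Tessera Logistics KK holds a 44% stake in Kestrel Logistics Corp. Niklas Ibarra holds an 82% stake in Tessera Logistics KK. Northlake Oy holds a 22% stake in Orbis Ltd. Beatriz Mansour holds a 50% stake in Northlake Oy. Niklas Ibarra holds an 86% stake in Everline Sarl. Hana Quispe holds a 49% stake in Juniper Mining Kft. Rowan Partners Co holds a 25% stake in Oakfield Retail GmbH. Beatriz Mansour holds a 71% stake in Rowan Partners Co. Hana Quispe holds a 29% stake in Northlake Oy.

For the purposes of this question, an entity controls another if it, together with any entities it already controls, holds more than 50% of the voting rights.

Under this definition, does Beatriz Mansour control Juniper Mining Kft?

Beatriz holds 71% of Rowan, so Beatriz controls Rowan.
Neither Beatriz nor any entity Beatriz controls holds any voting interest in Juniper.
So Beatriz does not control Juniper.

No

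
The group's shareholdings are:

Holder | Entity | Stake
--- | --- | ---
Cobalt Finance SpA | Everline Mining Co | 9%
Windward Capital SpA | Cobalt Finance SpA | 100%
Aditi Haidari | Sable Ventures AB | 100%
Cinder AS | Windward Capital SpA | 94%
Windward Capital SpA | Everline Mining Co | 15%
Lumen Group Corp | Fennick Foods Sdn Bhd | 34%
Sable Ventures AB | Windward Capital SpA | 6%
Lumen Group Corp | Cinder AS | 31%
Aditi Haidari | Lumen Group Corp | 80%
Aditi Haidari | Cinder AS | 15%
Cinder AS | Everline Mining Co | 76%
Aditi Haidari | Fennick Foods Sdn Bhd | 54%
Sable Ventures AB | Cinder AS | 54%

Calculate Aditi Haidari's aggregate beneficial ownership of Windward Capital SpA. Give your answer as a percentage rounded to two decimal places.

Aditi reaches Windward along 4 paths.
Via Lumen → Cinder: 80% × 31% × 94% = 23.312%.
Via Sable → Cinder: 100% × 54% × 94% = 50.76%.
Via Cinder: 15% × 94% = 14.1%.
Via Sable: 100% × 6% = 6%.
Total: 23.312% + 50.76% + 14.1% + 6% = 94.172%.
Rounded: 94.17%.

94.17%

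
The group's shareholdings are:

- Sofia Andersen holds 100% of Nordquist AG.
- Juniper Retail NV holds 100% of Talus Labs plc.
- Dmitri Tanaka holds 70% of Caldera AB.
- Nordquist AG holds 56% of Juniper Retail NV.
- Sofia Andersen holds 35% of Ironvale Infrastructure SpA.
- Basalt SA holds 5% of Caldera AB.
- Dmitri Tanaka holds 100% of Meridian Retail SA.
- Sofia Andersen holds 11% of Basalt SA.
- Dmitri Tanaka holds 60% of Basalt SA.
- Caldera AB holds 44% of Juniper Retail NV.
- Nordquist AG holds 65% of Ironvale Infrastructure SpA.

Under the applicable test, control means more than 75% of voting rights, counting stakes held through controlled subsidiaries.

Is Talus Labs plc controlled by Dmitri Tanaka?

Dmitri holds 100% of Meridian, so Dmitri controls Meridian.
Neither Dmitri nor any entity Dmitri controls holds any voting interest in Talus.
So Dmitri does not control Talus.

No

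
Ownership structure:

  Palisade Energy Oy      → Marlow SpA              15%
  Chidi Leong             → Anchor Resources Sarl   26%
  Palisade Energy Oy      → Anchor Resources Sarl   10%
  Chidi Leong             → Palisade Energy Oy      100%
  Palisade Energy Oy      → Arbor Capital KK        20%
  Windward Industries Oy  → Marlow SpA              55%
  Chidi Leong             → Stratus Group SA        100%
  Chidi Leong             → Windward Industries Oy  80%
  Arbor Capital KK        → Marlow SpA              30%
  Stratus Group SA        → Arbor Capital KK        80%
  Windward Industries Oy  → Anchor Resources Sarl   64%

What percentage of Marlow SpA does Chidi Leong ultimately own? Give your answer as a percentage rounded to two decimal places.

89.00%

Chidi reaches Marlow along 4 paths.
Via Windward: 80% × 55% = 44%.
Via Palisade: 100% × 15% = 15%.
Via Palisade → Arbor: 100% × 20% × 30% = 6%.
Via Stratus → Arbor: 100% × 80% × 30% = 24%.
Total: 44% + 15% + 6% + 24% = 89%.
Rounded: 89.00%.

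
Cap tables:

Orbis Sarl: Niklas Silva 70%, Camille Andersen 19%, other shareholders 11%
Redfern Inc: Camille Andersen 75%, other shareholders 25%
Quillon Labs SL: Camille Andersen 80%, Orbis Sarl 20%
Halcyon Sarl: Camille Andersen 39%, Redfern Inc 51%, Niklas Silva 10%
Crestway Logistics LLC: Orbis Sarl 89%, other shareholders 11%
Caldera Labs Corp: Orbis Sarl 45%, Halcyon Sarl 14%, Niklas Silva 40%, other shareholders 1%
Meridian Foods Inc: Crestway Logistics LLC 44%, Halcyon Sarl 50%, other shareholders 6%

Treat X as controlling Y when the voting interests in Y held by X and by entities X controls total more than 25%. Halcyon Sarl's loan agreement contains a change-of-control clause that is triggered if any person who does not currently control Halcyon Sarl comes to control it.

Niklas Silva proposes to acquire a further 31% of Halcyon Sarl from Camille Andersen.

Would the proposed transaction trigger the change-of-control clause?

Yes

The purchase adds only to Niklas's holdings (Camille's stake shrinks), so Niklas is the only person who could newly come to control Halcyon.
Niklas holds 70% of Orbis, so Niklas controls Orbis.
Orbis holds 89% of Crestway, so Niklas controls Crestway.
Orbis and Niklas together hold 45% + 40% = 85% of Caldera, so Niklas controls Caldera.
Crestway holds 44% of Meridian, so Niklas controls Meridian.
In Halcyon, Niklas's side holds only 10%, not > 25%.
So before the transaction, Niklas does not control Halcyon.
After the purchase, Niklas's direct stake in Halcyon rises to 10% + 31% = 41%, and Camille's stake falls to 8%.
Niklas holds 41% of Halcyon, so Niklas controls Halcyon.
Niklas did not control Halcyon before and does after, so the clause is triggered.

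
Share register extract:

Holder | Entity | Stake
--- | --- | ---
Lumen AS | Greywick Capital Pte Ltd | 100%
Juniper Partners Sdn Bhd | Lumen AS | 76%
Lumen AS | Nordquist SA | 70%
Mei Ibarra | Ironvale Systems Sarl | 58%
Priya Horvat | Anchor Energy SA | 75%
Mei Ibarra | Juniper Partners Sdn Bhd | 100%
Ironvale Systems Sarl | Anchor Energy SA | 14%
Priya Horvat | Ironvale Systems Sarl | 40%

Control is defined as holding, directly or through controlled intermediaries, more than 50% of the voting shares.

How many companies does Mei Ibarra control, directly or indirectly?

Mei holds 58% of Ironvale, so Mei controls Ironvale.
Mei holds 100% of Juniper, so Mei controls Juniper.
Juniper holds 76% of Lumen, so Mei controls Lumen.
Lumen holds 70% of Nordquist, so Mei controls Nordquist.
Lumen holds 100% of Greywick, so Mei controls Greywick.
No other company's threshold is met.
Mei controls 5 companies.

5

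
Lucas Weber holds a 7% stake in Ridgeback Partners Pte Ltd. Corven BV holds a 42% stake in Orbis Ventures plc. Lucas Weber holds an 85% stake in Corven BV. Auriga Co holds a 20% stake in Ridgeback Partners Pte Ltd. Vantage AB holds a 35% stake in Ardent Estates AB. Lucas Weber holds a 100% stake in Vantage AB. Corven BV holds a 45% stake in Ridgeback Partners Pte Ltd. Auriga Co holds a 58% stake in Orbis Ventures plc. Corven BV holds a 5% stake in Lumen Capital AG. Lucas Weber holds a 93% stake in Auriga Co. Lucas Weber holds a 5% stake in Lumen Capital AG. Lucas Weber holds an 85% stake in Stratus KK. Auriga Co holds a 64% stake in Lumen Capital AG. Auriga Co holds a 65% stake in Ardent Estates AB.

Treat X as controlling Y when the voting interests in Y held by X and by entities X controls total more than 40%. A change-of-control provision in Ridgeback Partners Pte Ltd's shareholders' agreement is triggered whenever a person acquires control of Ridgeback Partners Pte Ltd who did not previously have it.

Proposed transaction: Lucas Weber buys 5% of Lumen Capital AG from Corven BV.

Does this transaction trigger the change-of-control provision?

The purchase adds only to Lucas's holdings (Corven's stake shrinks), so Lucas is the only person who could newly come to control Ridgeback.
Lucas holds 93% of Auriga, so Lucas controls Auriga.
Lucas holds 85% of Corven, so Lucas controls Corven.
Corven and Auriga and Lucas together hold 45% + 20% + 7% = 72% of Ridgeback, so Lucas controls Ridgeback.
So Lucas already controls Ridgeback before the transaction.
After the purchase, Lucas's direct stake in Lumen rises to 5% + 5% = 10%, and Corven's stake falls to 0%.
Lucas controlled Ridgeback already, so this is not a new person acquiring control; every other person's position is unchanged or reduced.
No new person acquires control, so the clause is not triggered.

No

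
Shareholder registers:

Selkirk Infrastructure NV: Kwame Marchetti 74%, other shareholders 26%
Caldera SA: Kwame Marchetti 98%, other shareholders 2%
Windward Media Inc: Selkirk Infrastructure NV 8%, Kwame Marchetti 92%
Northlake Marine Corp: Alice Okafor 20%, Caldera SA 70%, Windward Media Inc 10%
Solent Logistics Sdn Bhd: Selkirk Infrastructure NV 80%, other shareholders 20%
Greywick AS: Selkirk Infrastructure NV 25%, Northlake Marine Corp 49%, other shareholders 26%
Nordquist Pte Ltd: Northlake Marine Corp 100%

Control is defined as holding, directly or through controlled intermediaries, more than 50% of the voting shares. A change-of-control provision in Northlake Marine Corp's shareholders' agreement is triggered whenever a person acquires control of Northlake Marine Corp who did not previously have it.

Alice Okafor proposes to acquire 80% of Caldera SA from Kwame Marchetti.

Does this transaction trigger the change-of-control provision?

Yes

The purchase adds only to Alice's holdings (Kwame's stake shrinks), so Alice is the only person who could newly come to control Northlake.
Alice's largest direct stake is 20% in Northlake, which does not meet the threshold, so Alice controls no company.
In Northlake, Alice's side holds only 20%, not > 50%.
So before the transaction, Alice does not control Northlake.
After the purchase, Alice holds 80% of Caldera directly, and Kwame's stake falls to 18%.
Alice holds 80% of Caldera, so Alice controls Caldera.
Alice and Caldera together hold 20% + 70% = 90% of Northlake, so Alice controls Northlake.
Alice did not control Northlake before and does after, so the clause is triggered.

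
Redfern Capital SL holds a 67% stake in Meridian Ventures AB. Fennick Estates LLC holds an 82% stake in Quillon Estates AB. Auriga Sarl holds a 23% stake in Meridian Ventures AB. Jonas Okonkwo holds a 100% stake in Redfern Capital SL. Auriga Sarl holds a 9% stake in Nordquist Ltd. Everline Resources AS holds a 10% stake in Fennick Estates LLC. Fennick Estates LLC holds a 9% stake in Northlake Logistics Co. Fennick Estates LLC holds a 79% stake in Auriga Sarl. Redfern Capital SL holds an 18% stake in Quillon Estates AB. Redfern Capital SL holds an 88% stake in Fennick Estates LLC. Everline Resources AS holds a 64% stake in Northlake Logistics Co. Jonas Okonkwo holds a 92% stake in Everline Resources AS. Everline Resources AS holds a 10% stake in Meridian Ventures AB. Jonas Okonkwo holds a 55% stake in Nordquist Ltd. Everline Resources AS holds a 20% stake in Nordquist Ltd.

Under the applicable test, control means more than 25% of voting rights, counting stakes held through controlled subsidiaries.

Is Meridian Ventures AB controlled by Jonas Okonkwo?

Yes

Jonas holds 92% of Everline, so Jonas controls Everline.
Jonas holds 100% of Redfern, so Jonas controls Redfern.
Redfern and Everline together hold 88% + 10% = 98% of Fennick, so Jonas controls Fennick.
Fennick holds 79% of Auriga, so Jonas controls Auriga.
Redfern and Auriga and Everline together hold 67% + 23% + 10% = 100% of Meridian, so Jonas controls Meridian.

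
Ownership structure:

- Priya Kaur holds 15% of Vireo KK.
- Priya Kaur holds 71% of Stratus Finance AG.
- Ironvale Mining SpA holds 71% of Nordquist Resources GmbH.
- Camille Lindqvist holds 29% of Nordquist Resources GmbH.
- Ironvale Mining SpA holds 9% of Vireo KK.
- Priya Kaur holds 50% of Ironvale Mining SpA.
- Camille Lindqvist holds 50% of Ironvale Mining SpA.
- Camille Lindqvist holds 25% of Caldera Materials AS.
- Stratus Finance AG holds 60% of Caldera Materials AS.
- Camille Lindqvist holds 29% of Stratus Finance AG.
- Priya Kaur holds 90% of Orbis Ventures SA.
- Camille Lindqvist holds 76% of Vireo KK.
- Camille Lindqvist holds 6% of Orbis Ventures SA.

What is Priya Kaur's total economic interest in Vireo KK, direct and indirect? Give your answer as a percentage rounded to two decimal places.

19.50%

Priya reaches Vireo along 2 paths.
Direct stake: 15% = 15%.
Via Ironvale: 50% × 9% = 4.5%.
Total: 15% + 4.5% = 19.5%.
Rounded: 19.50%.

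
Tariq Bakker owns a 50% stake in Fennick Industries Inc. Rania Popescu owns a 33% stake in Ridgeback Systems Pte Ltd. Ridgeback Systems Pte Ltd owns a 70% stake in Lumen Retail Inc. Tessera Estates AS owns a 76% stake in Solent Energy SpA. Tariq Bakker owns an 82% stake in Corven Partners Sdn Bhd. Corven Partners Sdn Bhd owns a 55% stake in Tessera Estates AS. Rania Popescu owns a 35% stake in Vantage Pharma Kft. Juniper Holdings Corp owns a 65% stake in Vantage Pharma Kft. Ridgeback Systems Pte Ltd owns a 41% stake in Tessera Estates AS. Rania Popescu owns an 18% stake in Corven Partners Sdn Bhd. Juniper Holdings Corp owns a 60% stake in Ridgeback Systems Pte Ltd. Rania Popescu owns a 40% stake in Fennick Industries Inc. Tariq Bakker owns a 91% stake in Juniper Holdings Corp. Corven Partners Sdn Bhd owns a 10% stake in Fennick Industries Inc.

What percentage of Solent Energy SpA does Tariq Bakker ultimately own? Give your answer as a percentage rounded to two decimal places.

51.29%

Tariq reaches Solent along 2 paths.
Via Corven → Tessera: 82% × 55% × 76% = 34.276%.
Via Juniper → Ridgeback → Tessera: 91% × 60% × 41% × 76% = 17.01336%.
Total: 34.276% + 17.01336% = 51.28936%.
Rounded: 51.29%.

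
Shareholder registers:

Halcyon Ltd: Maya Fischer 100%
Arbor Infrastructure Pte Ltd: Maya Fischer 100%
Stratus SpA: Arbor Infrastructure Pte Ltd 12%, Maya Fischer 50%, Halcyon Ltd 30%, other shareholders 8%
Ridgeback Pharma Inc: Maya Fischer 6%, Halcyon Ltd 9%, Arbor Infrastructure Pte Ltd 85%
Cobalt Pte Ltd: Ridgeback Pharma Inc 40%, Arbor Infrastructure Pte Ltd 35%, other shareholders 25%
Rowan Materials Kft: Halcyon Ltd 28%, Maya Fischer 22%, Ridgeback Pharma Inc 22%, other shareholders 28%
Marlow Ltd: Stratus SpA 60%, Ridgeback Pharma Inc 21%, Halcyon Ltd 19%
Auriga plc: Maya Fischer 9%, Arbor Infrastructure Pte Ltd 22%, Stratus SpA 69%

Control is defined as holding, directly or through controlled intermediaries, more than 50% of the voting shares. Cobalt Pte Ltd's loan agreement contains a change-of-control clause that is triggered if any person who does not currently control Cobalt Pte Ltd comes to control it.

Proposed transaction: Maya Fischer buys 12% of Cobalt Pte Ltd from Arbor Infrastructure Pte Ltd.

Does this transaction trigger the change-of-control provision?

No

The purchase adds only to Maya's holdings (Arbor's stake shrinks), so Maya is the only person who could newly come to control Cobalt.
Maya holds 100% of Arbor, so Maya controls Arbor.
Maya holds 100% of Halcyon, so Maya controls Halcyon.
Maya and Halcyon and Arbor together hold 6% + 9% + 85% = 100% of Ridgeback, so Maya controls Ridgeback.
Ridgeback and Arbor together hold 40% + 35% = 75% of Cobalt, so Maya controls Cobalt.
So Maya already controls Cobalt before the transaction.
After the purchase, Maya holds 12% of Cobalt directly, and Arbor's stake falls to 23%.
Maya controlled Cobalt already, so this is not a new person acquiring control; every other person's position is unchanged or reduced.
No new person acquires control, so the clause is not triggered.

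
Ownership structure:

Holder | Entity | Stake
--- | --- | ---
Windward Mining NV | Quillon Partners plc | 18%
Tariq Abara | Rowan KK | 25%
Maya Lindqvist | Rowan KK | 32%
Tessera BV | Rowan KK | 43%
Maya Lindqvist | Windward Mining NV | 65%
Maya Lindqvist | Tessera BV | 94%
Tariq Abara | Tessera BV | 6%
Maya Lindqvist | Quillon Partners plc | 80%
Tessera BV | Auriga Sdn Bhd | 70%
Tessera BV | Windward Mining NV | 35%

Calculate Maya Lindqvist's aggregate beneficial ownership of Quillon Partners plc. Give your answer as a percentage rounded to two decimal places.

Maya reaches Quillon along 3 paths.
Via Windward: 65% × 18% = 11.7%.
Via Tessera → Windward: 94% × 35% × 18% = 5.922%.
Direct stake: 80% = 80%.
Total: 11.7% + 5.922% + 80% = 97.622%.
Rounded: 97.62%.

97.62%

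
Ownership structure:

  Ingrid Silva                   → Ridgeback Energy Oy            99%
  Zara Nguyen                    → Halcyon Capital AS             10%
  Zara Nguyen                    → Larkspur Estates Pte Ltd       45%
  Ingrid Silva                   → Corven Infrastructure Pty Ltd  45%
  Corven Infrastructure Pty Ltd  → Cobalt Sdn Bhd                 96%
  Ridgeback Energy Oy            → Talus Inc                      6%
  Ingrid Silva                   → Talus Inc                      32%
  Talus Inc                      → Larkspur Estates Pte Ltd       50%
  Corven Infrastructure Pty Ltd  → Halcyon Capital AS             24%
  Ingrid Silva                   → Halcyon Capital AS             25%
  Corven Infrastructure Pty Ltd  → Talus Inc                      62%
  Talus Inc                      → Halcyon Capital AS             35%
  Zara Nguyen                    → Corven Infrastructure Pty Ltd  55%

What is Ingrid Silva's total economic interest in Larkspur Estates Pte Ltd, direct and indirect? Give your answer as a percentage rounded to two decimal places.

32.92%

Ingrid reaches Larkspur along 3 paths.
Via Talus: 32% × 50% = 16%.
Via Corven → Talus: 45% × 62% × 50% = 13.95%.
Via Ridgeback → Talus: 99% × 6% × 50% = 2.97%.
Total: 16% + 13.95% + 2.97% = 32.92%.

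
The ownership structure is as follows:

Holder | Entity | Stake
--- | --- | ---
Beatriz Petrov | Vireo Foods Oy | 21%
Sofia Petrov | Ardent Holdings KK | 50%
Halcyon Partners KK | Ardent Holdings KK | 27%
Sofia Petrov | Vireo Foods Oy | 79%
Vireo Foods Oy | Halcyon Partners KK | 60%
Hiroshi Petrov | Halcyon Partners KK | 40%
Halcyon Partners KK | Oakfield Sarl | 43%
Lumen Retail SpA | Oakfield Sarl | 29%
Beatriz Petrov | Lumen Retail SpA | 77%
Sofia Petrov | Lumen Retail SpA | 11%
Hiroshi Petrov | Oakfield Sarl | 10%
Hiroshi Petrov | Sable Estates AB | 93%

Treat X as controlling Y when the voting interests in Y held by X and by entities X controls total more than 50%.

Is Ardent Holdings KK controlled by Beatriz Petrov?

Beatriz holds 77% of Lumen, so Beatriz controls Lumen.
Neither Beatriz nor any entity Beatriz controls holds any voting interest in Ardent.
So Beatriz does not control Ardent.

No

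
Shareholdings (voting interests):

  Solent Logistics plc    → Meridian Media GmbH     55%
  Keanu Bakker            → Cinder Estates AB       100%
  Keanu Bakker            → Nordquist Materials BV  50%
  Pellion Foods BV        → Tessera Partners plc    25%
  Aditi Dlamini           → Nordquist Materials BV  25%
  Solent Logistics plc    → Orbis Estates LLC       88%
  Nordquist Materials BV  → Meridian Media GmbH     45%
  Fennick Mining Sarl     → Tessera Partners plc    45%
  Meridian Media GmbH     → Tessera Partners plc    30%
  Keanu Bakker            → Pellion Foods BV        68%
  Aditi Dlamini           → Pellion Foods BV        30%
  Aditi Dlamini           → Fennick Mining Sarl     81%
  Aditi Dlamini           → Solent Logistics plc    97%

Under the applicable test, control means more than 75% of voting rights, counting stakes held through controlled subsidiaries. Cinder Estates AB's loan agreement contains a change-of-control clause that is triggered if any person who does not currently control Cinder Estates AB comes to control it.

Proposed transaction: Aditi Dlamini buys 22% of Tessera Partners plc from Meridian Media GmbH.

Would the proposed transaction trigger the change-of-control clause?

No

The purchase adds only to Aditi's holdings (Meridian's stake shrinks), so Aditi is the only person who could newly come to control Cinder.
Aditi holds 97% of Solent, so Aditi controls Solent.
Aditi holds 81% of Fennick, so Aditi controls Fennick.
Solent holds 88% of Orbis, so Aditi controls Orbis.
Neither Aditi nor any entity Aditi controls holds any voting interest in Cinder.
So before the transaction, Aditi does not control Cinder.
After the purchase, Aditi holds 22% of Tessera directly, and Meridian's stake falls to 8%.
Aditi's side now holds 45% + 22% = 67% of Tessera, not > 75%, so Aditi still does not control Tessera.
After the transaction, neither Aditi nor any entity Aditi controls holds a voting interest in Cinder, so Aditi still does not control it.
No new person acquires control, so the clause is not triggered.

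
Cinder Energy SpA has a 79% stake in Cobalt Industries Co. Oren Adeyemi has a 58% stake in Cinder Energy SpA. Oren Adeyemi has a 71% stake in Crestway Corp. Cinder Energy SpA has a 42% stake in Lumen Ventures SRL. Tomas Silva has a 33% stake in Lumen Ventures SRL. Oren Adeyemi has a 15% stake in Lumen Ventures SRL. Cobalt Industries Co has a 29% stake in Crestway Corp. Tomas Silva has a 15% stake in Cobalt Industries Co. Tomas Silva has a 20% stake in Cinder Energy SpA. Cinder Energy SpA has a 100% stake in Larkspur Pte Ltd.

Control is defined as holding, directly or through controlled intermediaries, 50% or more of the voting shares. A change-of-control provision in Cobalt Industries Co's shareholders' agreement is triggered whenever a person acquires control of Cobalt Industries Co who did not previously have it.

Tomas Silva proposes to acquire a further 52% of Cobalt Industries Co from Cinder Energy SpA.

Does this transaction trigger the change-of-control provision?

The purchase adds only to Tomas's holdings (Cinder's stake shrinks), so Tomas is the only person who could newly come to control Cobalt.
Tomas's largest direct stake is 33% in Lumen, which does not meet the threshold, so Tomas controls no company.
In Cobalt, Tomas's side holds only 15%, not ≥ 50%.
So before the transaction, Tomas does not control Cobalt.
After the purchase, Tomas's direct stake in Cobalt rises to 15% + 52% = 67%, and Cinder's stake falls to 27%.
Tomas holds 67% of Cobalt, so Tomas controls Cobalt.
Tomas did not control Cobalt before and does after, so the clause is triggered.

Yes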